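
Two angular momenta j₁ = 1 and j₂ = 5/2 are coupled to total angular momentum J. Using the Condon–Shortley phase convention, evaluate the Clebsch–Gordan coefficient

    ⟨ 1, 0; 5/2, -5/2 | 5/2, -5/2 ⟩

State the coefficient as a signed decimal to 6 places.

j₁+j₂−J=1  J+j₁−j₂=1  J−j₁+j₂=4  j₁+j₂+J+1=7
(j₁±m₁, j₂±m₂, J±M) = (1,1,0,5,0,5)
P² = 2880/7
sum k=0..0:
  [0] +1/24 = 1/24
S = 1/24
C² = P²·S² = 5/7 ; C = +0.845154

+0.845154  (= +√(5/7))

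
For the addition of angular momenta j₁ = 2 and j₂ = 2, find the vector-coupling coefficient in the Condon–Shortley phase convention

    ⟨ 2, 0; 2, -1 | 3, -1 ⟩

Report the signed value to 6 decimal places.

+√(1/5) = +0.447214

j₁+j₂−J=1  J+j₁−j₂=3  J−j₁+j₂=3  j₁+j₂+J+1=8
(j₁±m₁, j₂±m₂, J±M) = (2,2,1,3,2,4)
P² = 36/5
sum k=0..1:
  [0] +1/4 = 1/4
  [1] −1/12 = -1/12
S = 1/6
C² = P²·S² = 1/5 ; C = +0.447214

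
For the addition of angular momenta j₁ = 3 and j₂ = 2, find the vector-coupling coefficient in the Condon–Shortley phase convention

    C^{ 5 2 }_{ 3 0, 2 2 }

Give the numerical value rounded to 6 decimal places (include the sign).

+0.408248  (= +√(1/6))

triangle: 0!*6!*4!/11! = 17280/39916800
(j±m)!: 3!*3!*4!*0!*7!*3! = 26127360
prefactor² = (2J+1)*Δ*N² = 124416
  k=0: +1/(0!*0!*3!*4!*3!*0!) = 1/864
Σ = 1/864  ⇒  CG² = 124416*1/864² = 1/6
CG = +√(1/6) = +0.408248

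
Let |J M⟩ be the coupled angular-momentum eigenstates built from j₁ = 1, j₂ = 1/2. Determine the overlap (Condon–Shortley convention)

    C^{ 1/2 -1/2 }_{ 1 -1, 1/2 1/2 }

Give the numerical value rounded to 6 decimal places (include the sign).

−√(2/3) = -0.816497

j₁+j₂−J=1  J+j₁−j₂=1  J−j₁+j₂=0  j₁+j₂+J+1=3
(j₁±m₁, j₂±m₂, J±M) = (0,2,1,0,0,1)
P² = 2/3
sum k=1..1:
  [1] −1/1 = -1
S = -1
C² = P²·S² = 2/3 ; C = -0.816497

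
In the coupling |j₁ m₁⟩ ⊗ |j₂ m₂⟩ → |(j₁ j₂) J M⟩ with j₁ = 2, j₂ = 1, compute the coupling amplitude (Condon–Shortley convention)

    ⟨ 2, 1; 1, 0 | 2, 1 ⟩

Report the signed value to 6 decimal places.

+√(1/6) = +0.408248

j₁+j₂−J=1  J+j₁−j₂=3  J−j₁+j₂=1  j₁+j₂+J+1=6
(j₁±m₁, j₂±m₂, J±M) = (3,1,1,1,3,1)
P² = 3/2
sum k=0..1:
  [0] +1/2 = 1/2
  [1] −1/6 = -1/6
S = 1/3
C² = P²·S² = 1/6 ; C = +0.408248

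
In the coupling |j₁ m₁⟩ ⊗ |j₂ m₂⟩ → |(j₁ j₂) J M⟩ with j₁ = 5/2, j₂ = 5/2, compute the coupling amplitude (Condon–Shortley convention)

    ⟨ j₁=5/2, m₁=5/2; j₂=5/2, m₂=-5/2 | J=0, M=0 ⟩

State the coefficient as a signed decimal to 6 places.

triangle: 5!×0!×0!/6! = 120/720
(j±m)!: 5!×0!×0!×5!×0!×0! = 14400
prefactor² = (2J+1)×Δ×N² = 2400
  k=0: +1/(0!×5!×0!×0!×0!×0!) = 1/120
Σ = 1/120  ⇒  CG² = 2400×1/120² = 1/6
CG = +√(1/6) = +0.408248

+√(1/6) ≈ +0.408248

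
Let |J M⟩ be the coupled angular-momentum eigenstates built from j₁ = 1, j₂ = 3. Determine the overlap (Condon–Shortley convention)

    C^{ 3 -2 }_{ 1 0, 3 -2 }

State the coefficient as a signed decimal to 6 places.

+0.577350

√[7·1!1!5!/8! · 1!1!1!5!1!5!] = √(300)
  +(−1)^0/∏(0,1,1,1,0,4)! = 1/24  (running 1/24)
  +(−1)^1/∏(1,0,0,0,1,5)! = -1/120  (running 1/30)
⟨..|..⟩ = √(300)·(1/30) = +0.577350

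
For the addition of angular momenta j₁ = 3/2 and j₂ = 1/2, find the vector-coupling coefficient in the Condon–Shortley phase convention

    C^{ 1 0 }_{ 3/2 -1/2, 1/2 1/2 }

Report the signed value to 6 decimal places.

−√(1/2) = -0.707107

j₁+j₂−J=1  J+j₁−j₂=2  J−j₁+j₂=0  j₁+j₂+J+1=4
(j₁±m₁, j₂±m₂, J±M) = (1,2,1,0,1,1)
P² = 1/2
sum k=1..1:
  [1] −1/1 = -1
S = -1
C² = P²·S² = 1/2 ; C = -0.707107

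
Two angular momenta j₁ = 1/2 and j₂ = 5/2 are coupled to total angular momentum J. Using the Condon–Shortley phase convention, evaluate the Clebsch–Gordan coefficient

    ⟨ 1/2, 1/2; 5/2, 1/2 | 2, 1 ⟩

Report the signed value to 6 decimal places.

+√(1/3) ≈ +0.577350

√[5·1!0!4!/6! · 1!0!3!2!3!1!] = √(12)
  +(−1)^0/∏(0,1,0,3,0,1)! = 1/6  (running 1/6)
⟨..|..⟩ = √(12)·(1/6) = +0.577350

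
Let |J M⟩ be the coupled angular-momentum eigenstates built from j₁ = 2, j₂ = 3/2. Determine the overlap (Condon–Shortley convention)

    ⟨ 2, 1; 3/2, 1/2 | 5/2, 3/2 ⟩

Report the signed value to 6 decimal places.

+0.169031  (= +√(1/35))

triangle: 1!·3!·2!/7! = 12/5040
(j±m)!: 3!·1!·2!·1!·4!·1! = 288
prefactor² = (2J+1)·Δ·N² = 144/35
  k=0: +1/(0!·1!·1!·2!·2!·0!) = 1/4
  k=1: −1/(1!·0!·0!·1!·3!·1!) = -1/6
Σ = 1/12  ⇒  CG² = 144/35·1/12² = 1/35
CG = +√(1/35) = +0.169031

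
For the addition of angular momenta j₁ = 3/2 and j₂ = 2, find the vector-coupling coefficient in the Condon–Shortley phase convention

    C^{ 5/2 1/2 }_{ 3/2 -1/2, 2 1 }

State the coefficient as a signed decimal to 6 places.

√[6·1!2!3!/7! · 1!2!3!1!3!2!] = √(72/35)
  +(−1)^0/∏(0,1,2,3,0,0)! = 1/12  (running 1/12)
  +(−1)^1/∏(1,0,1,2,1,1)! = -1/2  (running -5/12)
⟨..|..⟩ = √(72/35)·(-5/12) = -0.597614

−√(5/14) = -0.597614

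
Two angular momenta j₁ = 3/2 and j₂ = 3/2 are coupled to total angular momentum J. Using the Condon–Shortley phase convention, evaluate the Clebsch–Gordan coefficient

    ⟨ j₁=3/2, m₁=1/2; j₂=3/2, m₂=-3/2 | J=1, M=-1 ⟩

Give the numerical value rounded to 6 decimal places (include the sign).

√[3·2!1!1!/5! · 2!1!0!3!0!2!] = √(6/5)
  +(−1)^0/∏(0,2,1,0,0,1)! = 1/2  (running 1/2)
⟨..|..⟩ = √(6/5)·(1/2) = +0.547723

+0.547723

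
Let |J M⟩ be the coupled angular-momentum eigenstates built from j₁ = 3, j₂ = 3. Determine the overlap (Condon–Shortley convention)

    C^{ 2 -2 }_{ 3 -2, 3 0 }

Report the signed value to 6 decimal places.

−√(5/21) ≈ -0.487950

triangle: 4!·2!·2!/9! = 96/362880
(j±m)!: 1!·5!·3!·3!·0!·4! = 103680
prefactor² = (2J+1)·Δ·N² = 960/7
  k=3: −1/(3!·1!·2!·0!·0!·2!) = -1/24
Σ = -1/24  ⇒  CG² = 960/7·(-1/24)² = 5/21
CG = −√(5/21) = -0.487950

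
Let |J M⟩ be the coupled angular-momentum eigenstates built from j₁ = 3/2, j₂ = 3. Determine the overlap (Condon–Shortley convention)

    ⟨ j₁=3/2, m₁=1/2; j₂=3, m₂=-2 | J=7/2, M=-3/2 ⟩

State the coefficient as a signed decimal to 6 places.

j₁+j₂−J=1  J+j₁−j₂=2  J−j₁+j₂=5  j₁+j₂+J+1=9
(j₁±m₁, j₂±m₂, J±M) = (2,1,1,5,2,5)
P² = 6400/21
sum k=0..1:
  [0] +1/24 = 1/24
  [1] −1/240 = -1/240
S = 3/80
C² = P²·S² = 3/7 ; C = +0.654654

+√(3/7) ≈ +0.654654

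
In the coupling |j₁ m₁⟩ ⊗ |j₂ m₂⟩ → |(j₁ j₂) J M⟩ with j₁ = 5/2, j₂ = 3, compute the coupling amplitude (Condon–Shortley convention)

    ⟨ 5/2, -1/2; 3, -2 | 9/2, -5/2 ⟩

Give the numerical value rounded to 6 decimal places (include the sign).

j₁+j₂−J=1  J+j₁−j₂=4  J−j₁+j₂=5  j₁+j₂+J+1=11
(j₁±m₁, j₂±m₂, J±M) = (2,3,1,5,2,7)
P² = 115200/11
sum k=0..1:
  [0] +1/144 = 1/144
  [1] −1/480 = -1/480
S = 7/1440
C² = P²·S² = 49/198 ; C = +0.497468

+0.497468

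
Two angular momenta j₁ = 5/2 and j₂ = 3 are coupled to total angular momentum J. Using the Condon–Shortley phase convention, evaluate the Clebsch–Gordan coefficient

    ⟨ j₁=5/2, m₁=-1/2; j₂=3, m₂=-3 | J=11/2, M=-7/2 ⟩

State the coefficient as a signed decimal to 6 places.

+0.426401  (= +√(2/11))

triangle: 0!*5!*6!/12! = 86400/479001600
(j±m)!: 2!*3!*0!*6!*2!*9! = 6270566400
prefactor² = (2J+1)*Δ*N² = 149299200/11
  k=0: +1/(0!*0!*3!*0!*2!*6!) = 1/8640
Σ = 1/8640  ⇒  CG² = 149299200/11*1/8640² = 2/11
CG = +√(2/11) = +0.426401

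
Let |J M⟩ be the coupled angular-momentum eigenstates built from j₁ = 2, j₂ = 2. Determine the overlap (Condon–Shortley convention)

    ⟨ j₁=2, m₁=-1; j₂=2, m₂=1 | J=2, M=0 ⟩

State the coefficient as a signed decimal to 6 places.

√[5·2!2!2!/7! · 1!3!3!1!2!2!] = √(8/7)
  +(−1)^1/∏(1,1,2,2,0,0)! = -1/4  (running -1/4)
  +(−1)^2/∏(2,0,1,1,1,1)! = 1/2  (running 1/4)
⟨..|..⟩ = √(8/7)·(1/4) = +0.267261

+0.267261  (= +√(1/14))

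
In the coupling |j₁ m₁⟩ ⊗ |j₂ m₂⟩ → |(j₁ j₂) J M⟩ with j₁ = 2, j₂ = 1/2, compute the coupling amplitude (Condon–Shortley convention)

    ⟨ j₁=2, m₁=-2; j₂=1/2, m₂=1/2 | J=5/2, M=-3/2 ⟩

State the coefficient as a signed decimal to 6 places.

j₁+j₂−J=0  J+j₁−j₂=4  J−j₁+j₂=1  j₁+j₂+J+1=6
(j₁±m₁, j₂±m₂, J±M) = (0,4,1,0,1,4)
P² = 576/5
sum k=0..0:
  [0] +1/24 = 1/24
S = 1/24
C² = P²·S² = 1/5 ; C = +0.447214

+0.447214  (= +√(1/5))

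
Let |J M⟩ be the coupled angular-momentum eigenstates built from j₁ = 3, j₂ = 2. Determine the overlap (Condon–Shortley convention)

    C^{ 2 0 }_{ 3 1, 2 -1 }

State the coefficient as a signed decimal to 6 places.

-0.377964  (= −√(1/7))

√[5·3!3!1!/8! · 4!2!1!3!2!2!] = √(36/7)
  +(−1)^0/∏(0,3,2,1,1,0)! = 1/12  (running 1/12)
  +(−1)^1/∏(1,2,1,0,2,1)! = -1/4  (running -1/6)
⟨..|..⟩ = √(36/7)·(-1/6) = -0.377964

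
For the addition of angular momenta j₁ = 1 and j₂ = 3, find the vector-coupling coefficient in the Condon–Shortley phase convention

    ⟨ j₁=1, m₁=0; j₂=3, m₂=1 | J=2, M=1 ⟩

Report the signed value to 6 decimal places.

triangle: 2!*0!*4!/7! = 48/5040
(j±m)!: 1!*1!*4!*2!*3!*1! = 288
prefactor² = (2J+1)*Δ*N² = 96/7
  k=1: −1/(1!*1!*0!*3!*0!*1!) = -1/6
Σ = -1/6  ⇒  CG² = 96/7*(-1/6)² = 8/21
CG = −√(8/21) = -0.617213

−√(8/21) = -0.617213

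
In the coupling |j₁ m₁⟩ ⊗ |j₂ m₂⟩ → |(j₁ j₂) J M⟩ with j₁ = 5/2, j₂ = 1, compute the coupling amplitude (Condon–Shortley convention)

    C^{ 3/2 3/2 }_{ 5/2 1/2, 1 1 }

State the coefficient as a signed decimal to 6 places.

+0.258199

j₁+j₂−J=2  J+j₁−j₂=3  J−j₁+j₂=0  j₁+j₂+J+1=6
(j₁±m₁, j₂±m₂, J±M) = (3,2,2,0,3,0)
P² = 48/5
sum k=2..2:
  [2] +1/12 = 1/12
S = 1/12
C² = P²·S² = 1/15 ; C = +0.258199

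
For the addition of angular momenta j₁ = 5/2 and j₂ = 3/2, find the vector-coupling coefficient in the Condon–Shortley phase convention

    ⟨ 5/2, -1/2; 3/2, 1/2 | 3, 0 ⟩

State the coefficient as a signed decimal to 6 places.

−√(1/5) = -0.447214

triangle: 1!·4!·2!/8! = 48/40320
(j±m)!: 2!·3!·2!·1!·3!·3! = 864
prefactor² = (2J+1)·Δ·N² = 36/5
  k=0: +1/(0!·1!·3!·2!·1!·0!) = 1/12
  k=1: −1/(1!·0!·2!·1!·2!·1!) = -1/4
Σ = -1/6  ⇒  CG² = 36/5·(-1/6)² = 1/5
CG = −√(1/5) = -0.447214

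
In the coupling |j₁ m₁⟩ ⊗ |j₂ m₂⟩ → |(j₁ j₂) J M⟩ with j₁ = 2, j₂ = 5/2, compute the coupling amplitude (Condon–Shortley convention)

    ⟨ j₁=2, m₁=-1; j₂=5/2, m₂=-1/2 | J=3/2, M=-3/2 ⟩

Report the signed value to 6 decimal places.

triangle: 3!*1!*2!/7! = 12/5040
(j±m)!: 1!*3!*2!*3!*0!*3! = 432
prefactor² = (2J+1)*Δ*N² = 144/35
  k=2: +1/(2!*1!*1!*0!*0!*2!) = 1/4
Σ = 1/4  ⇒  CG² = 144/35*1/4² = 9/35
CG = +√(9/35) = +0.507093

+0.507093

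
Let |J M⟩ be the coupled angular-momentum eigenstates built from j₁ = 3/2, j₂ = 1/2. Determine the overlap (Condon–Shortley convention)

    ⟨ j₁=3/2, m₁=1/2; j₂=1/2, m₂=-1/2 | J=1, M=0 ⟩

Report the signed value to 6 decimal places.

+√(1/2) ≈ +0.707107

j₁+j₂−J=1  J+j₁−j₂=2  J−j₁+j₂=0  j₁+j₂+J+1=4
(j₁±m₁, j₂±m₂, J±M) = (2,1,0,1,1,1)
P² = 1/2
sum k=0..0:
  [0] +1/1 = 1
S = 1
C² = P²·S² = 1/2 ; C = +0.707107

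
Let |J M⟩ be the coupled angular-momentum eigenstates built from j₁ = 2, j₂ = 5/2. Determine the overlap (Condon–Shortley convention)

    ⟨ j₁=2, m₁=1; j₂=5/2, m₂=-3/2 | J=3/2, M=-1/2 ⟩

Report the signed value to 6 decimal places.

triangle: 3!*1!*2!/7! = 12/5040
(j±m)!: 3!*1!*1!*4!*1!*2! = 288
prefactor² = (2J+1)*Δ*N² = 96/35
  k=0: +1/(0!*3!*1!*1!*0!*1!) = 1/6
  k=1: −1/(1!*2!*0!*0!*1!*2!) = -1/4
Σ = -1/12  ⇒  CG² = 96/35*(-1/12)² = 2/105
CG = −√(2/105) = -0.138013

-0.138013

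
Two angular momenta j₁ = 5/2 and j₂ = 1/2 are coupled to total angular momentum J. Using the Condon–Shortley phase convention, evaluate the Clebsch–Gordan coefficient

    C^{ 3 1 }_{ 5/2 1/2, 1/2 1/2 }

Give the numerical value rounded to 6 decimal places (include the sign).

+0.816497  (= +√(2/3))

j₁+j₂−J=0  J+j₁−j₂=5  J−j₁+j₂=1  j₁+j₂+J+1=7
(j₁±m₁, j₂±m₂, J±M) = (3,2,1,0,4,2)
P² = 96
sum k=0..0:
  [0] +1/12 = 1/12
S = 1/12
C² = P²·S² = 2/3 ; C = +0.816497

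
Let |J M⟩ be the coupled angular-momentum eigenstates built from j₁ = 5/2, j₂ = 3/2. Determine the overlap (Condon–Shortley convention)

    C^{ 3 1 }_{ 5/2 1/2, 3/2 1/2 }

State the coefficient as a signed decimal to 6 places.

-0.129099

√[7·1!4!2!/8! · 3!2!2!1!4!2!] = √(48/5)
  +(−1)^0/∏(0,1,2,2,2,0)! = 1/8  (running 1/8)
  +(−1)^1/∏(1,0,1,1,3,1)! = -1/6  (running -1/24)
⟨..|..⟩ = √(48/5)·(-1/24) = -0.129099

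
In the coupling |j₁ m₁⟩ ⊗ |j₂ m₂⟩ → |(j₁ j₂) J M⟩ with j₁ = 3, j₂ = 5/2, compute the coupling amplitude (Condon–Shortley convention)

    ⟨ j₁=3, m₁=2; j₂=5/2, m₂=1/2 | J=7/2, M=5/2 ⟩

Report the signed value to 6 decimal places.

−√(2/63) = -0.178174

√[8·2!4!3!/10! · 5!1!3!2!6!1!] = √(4608/7)
  +(−1)^0/∏(0,2,1,3,3,0)! = 1/72  (running 1/72)
  +(−1)^1/∏(1,1,0,2,4,1)! = -1/48  (running -1/144)
⟨..|..⟩ = √(4608/7)·(-1/144) = -0.178174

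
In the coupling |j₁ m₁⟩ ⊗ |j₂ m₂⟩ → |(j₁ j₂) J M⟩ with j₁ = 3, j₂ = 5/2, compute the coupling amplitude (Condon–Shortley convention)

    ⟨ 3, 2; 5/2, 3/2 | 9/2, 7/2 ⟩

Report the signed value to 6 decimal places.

j₁+j₂−J=1  J+j₁−j₂=5  J−j₁+j₂=4  j₁+j₂+J+1=11
(j₁±m₁, j₂±m₂, J±M) = (5,1,4,1,8,1)
P² = 921600/11
sum k=0..1:
  [0] +1/576 = 1/576
  [1] −1/720 = -1/720
S = 1/2880
C² = P²·S² = 1/99 ; C = +0.100504

+0.100504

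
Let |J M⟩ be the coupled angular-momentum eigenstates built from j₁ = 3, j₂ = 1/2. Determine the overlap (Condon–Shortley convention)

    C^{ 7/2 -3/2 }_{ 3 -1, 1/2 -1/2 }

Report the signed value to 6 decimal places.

+0.845154

j₁+j₂−J=0  J+j₁−j₂=6  J−j₁+j₂=1  j₁+j₂+J+1=8
(j₁±m₁, j₂±m₂, J±M) = (2,4,0,1,2,5)
P² = 11520/7
sum k=0..0:
  [0] +1/48 = 1/48
S = 1/48
C² = P²·S² = 5/7 ; C = +0.845154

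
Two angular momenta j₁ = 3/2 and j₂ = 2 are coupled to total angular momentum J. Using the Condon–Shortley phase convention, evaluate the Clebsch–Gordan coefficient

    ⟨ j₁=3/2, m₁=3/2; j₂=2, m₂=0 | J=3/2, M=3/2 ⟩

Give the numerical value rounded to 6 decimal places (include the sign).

√[4·2!1!2!/6! · 3!0!2!2!3!0!] = √(16/5)
  +(−1)^0/∏(0,2,0,2,1,0)! = 1/4  (running 1/4)
⟨..|..⟩ = √(16/5)·(1/4) = +0.447214

+0.447214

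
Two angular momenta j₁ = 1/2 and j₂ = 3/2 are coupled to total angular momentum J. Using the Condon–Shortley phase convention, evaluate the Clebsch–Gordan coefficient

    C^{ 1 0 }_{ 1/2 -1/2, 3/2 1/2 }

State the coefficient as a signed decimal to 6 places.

-0.707107  (= −√(1/2))

triangle: 1!×0!×2!/4! = 2/24
(j±m)!: 0!×1!×2!×1!×1!×1! = 2
prefactor² = (2J+1)×Δ×N² = 1/2
  k=1: −1/(1!×0!×0!×1!×0!×1!) = -1
Σ = -1  ⇒  CG² = 1/2×(-1)² = 1/2
CG = −√(1/2) = -0.707107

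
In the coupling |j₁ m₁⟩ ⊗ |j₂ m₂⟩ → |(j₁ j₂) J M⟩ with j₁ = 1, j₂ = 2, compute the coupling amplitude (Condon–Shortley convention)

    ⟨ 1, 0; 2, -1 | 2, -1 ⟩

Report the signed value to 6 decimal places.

+√(1/6) = +0.408248

√[5·1!1!3!/6! · 1!1!1!3!1!3!] = √(3/2)
  +(−1)^0/∏(0,1,1,1,0,2)! = 1/2  (running 1/2)
  +(−1)^1/∏(1,0,0,0,1,3)! = -1/6  (running 1/3)
⟨..|..⟩ = √(3/2)·(1/3) = +0.408248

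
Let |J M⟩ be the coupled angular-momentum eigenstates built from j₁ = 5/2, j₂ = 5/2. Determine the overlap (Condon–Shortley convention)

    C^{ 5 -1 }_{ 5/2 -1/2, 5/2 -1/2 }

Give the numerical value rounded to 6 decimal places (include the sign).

triangle: 0!*5!*5!/11! = 14400/39916800
(j±m)!: 2!*3!*2!*3!*4!*6! = 2488320
prefactor² = (2J+1)*Δ*N² = 69120/7
  k=0: +1/(0!*0!*3!*2!*2!*3!) = 1/144
Σ = 1/144  ⇒  CG² = 69120/7*1/144² = 10/21
CG = +√(10/21) = +0.690066

+√(10/21) = +0.690066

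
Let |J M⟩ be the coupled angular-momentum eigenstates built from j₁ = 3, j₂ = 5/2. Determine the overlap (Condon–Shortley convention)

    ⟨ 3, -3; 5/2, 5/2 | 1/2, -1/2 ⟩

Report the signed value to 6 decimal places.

j₁+j₂−J=5  J+j₁−j₂=1  J−j₁+j₂=0  j₁+j₂+J+1=7
(j₁±m₁, j₂±m₂, J±M) = (0,6,5,0,0,1)
P² = 28800/7
sum k=5..5:
  [5] −1/120 = -1/120
S = -1/120
C² = P²·S² = 2/7 ; C = -0.534522

−√(2/7) ≈ -0.534522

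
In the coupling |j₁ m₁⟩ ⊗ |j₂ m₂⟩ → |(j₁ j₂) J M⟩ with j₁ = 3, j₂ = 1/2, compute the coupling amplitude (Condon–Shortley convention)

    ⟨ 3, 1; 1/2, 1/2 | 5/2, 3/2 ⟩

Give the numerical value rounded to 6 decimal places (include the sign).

-0.534522  (= −√(2/7))

√[6·1!5!0!/7! · 4!2!1!0!4!1!] = √(1152/7)
  +(−1)^1/∏(1,0,1,0,4,0)! = -1/24  (running -1/24)
⟨..|..⟩ = √(1152/7)·(-1/24) = -0.534522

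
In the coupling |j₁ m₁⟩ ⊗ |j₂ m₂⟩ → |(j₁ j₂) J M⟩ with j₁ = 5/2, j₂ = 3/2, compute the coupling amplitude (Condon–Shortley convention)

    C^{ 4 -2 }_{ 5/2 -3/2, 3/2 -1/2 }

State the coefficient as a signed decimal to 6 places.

triangle: 0!×5!×3!/9! = 720/362880
(j±m)!: 1!×4!×1!×2!×2!×6! = 69120
prefactor² = (2J+1)×Δ×N² = 8640/7
  k=0: +1/(0!×0!×4!×1!×1!×2!) = 1/48
Σ = 1/48  ⇒  CG² = 8640/7×1/48² = 15/28
CG = +√(15/28) = +0.731925

+√(15/28) ≈ +0.731925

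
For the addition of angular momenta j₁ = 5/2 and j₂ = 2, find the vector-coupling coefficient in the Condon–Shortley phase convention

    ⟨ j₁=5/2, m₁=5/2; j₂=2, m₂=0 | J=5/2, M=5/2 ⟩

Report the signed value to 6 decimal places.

+0.597614  (= +√(5/14))

√[6·2!3!2!/8! · 5!0!2!2!5!0!] = √(1440/7)
  +(−1)^0/∏(0,2,0,2,3,0)! = 1/24  (running 1/24)
⟨..|..⟩ = √(1440/7)·(1/24) = +0.597614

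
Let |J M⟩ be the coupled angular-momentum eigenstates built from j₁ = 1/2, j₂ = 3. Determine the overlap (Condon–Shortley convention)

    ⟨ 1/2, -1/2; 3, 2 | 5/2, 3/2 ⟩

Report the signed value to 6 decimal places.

-0.845154  (= −√(5/7))

√[6·1!0!5!/7! · 0!1!5!1!4!1!] = √(2880/7)
  +(−1)^1/∏(1,0,0,4,0,1)! = -1/24  (running -1/24)
⟨..|..⟩ = √(2880/7)·(-1/24) = -0.845154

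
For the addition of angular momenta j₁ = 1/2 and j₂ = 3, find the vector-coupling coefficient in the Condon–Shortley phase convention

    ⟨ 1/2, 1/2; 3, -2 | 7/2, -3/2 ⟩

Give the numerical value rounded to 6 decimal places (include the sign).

+0.534522  (= +√(2/7))

√[8·0!1!6!/8! · 1!0!1!5!2!5!] = √(28800/7)
  +(−1)^0/∏(0,0,0,1,1,5)! = 1/120  (running 1/120)
⟨..|..⟩ = √(28800/7)·(1/120) = +0.534522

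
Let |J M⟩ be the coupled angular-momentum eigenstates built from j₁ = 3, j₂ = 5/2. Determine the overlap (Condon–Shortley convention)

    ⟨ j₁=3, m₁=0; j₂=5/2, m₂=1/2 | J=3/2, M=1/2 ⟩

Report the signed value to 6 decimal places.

+0.338062

j₁+j₂−J=4  J+j₁−j₂=2  J−j₁+j₂=1  j₁+j₂+J+1=8
(j₁±m₁, j₂±m₂, J±M) = (3,3,3,2,2,1)
P² = 144/35
sum k=2..3:
  [2] +1/4 = 1/4
  [3] −1/12 = -1/12
S = 1/6
C² = P²·S² = 4/35 ; C = +0.338062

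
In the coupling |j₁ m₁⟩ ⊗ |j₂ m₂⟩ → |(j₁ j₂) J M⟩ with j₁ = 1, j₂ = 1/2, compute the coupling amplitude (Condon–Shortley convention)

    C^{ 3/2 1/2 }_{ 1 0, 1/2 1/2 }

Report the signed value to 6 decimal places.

j₁+j₂−J=0  J+j₁−j₂=2  J−j₁+j₂=1  j₁+j₂+J+1=4
(j₁±m₁, j₂±m₂, J±M) = (1,1,1,0,2,1)
P² = 2/3
sum k=0..0:
  [0] +1/1 = 1
S = 1
C² = P²·S² = 2/3 ; C = +0.816497

+0.816497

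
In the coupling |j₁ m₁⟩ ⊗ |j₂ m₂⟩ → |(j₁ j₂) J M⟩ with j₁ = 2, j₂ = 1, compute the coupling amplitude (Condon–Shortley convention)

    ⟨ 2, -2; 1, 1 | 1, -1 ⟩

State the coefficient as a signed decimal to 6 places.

+√(3/5) ≈ +0.774597

j₁+j₂−J=2  J+j₁−j₂=2  J−j₁+j₂=0  j₁+j₂+J+1=5
(j₁±m₁, j₂±m₂, J±M) = (0,4,2,0,0,2)
P² = 48/5
sum k=2..2:
  [2] +1/4 = 1/4
S = 1/4
C² = P²·S² = 3/5 ; C = +0.774597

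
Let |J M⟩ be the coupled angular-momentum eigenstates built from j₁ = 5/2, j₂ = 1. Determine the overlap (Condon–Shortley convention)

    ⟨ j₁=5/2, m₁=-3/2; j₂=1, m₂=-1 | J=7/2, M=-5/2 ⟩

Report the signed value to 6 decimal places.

+0.845154  (= +√(5/7))

triangle: 0!·5!·2!/8! = 240/40320
(j±m)!: 1!·4!·0!·2!·1!·6! = 34560
prefactor² = (2J+1)·Δ·N² = 11520/7
  k=0: +1/(0!·0!·4!·0!·1!·2!) = 1/48
Σ = 1/48  ⇒  CG² = 11520/7·1/48² = 5/7
CG = +√(5/7) = +0.845154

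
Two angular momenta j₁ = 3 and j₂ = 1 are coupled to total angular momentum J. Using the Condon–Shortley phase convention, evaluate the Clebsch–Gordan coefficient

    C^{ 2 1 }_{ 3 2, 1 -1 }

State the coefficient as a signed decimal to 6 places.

triangle: 2!·4!·0!/7! = 48/5040
(j±m)!: 5!·1!·0!·2!·3!·1! = 1440
prefactor² = (2J+1)·Δ·N² = 480/7
  k=0: +1/(0!·2!·1!·0!·3!·0!) = 1/12
Σ = 1/12  ⇒  CG² = 480/7·1/12² = 10/21
CG = +√(10/21) = +0.690066

+√(10/21) ≈ +0.690066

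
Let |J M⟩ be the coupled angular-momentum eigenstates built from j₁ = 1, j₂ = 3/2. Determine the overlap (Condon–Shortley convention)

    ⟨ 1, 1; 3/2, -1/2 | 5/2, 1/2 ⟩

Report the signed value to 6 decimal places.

+√(3/10) ≈ +0.547723

triangle: 0!·2!·3!/6! = 12/720
(j±m)!: 2!·0!·1!·2!·3!·2! = 48
prefactor² = (2J+1)·Δ·N² = 24/5
  k=0: +1/(0!·0!·0!·1!·2!·2!) = 1/4
Σ = 1/4  ⇒  CG² = 24/5·1/4² = 3/10
CG = +√(3/10) = +0.547723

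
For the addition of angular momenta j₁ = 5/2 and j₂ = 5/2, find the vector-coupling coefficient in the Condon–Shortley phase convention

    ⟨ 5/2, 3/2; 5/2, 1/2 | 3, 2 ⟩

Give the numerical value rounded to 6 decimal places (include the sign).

−√(1/12) ≈ -0.288675

j₁+j₂−J=2  J+j₁−j₂=3  J−j₁+j₂=3  j₁+j₂+J+1=9
(j₁±m₁, j₂±m₂, J±M) = (4,1,3,2,5,1)
P² = 48
sum k=0..1:
  [0] +1/24 = 1/24
  [1] −1/12 = -1/12
S = -1/24
C² = P²·S² = 1/12 ; C = -0.288675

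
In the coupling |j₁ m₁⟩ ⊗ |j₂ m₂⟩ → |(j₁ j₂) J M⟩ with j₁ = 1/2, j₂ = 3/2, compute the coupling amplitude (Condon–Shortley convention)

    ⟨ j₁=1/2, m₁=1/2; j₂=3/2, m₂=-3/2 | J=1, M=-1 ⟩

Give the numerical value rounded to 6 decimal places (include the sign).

+0.866025

√[3·1!0!2!/4! · 1!0!0!3!0!2!] = √(3)
  +(−1)^0/∏(0,1,0,0,0,2)! = 1/2  (running 1/2)
⟨..|..⟩ = √(3)·(1/2) = +0.866025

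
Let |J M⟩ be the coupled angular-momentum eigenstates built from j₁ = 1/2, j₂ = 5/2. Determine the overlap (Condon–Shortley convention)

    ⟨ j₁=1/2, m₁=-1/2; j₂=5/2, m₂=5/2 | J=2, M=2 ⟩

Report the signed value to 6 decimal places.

triangle: 1!×0!×4!/6! = 24/720
(j±m)!: 0!×1!×5!×0!×4!×0! = 2880
prefactor² = (2J+1)×Δ×N² = 480
  k=1: −1/(1!×0!×0!×4!×0!×0!) = -1/24
Σ = -1/24  ⇒  CG² = 480×(-1/24)² = 5/6
CG = −√(5/6) = -0.912871

−√(5/6) = -0.912871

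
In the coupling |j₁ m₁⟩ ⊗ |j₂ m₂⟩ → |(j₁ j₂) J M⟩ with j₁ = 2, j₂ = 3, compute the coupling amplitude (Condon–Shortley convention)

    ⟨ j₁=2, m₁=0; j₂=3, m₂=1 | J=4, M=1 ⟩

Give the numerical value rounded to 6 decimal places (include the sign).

−√(3/28) ≈ -0.327327

j₁+j₂−J=1  J+j₁−j₂=3  J−j₁+j₂=5  j₁+j₂+J+1=10
(j₁±m₁, j₂±m₂, J±M) = (2,2,4,2,5,3)
P² = 1728/7
sum k=0..1:
  [0] +1/48 = 1/48
  [1] −1/24 = -1/24
S = -1/48
C² = P²·S² = 3/28 ; C = -0.327327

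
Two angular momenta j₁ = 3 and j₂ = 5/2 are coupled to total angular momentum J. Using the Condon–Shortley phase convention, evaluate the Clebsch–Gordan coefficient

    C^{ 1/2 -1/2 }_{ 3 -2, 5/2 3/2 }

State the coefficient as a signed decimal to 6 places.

+√(5/21) = +0.487950

j₁+j₂−J=5  J+j₁−j₂=1  J−j₁+j₂=0  j₁+j₂+J+1=7
(j₁±m₁, j₂±m₂, J±M) = (1,5,4,1,0,1)
P² = 960/7
sum k=4..4:
  [4] +1/24 = 1/24
S = 1/24
C² = P²·S² = 5/21 ; C = +0.487950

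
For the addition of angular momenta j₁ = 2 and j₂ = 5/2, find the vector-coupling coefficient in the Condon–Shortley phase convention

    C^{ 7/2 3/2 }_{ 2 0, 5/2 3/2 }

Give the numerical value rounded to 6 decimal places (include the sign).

j₁+j₂−J=1  J+j₁−j₂=3  J−j₁+j₂=4  j₁+j₂+J+1=9
(j₁±m₁, j₂±m₂, J±M) = (2,2,4,1,5,2)
P² = 512/7
sum k=0..1:
  [0] +1/48 = 1/48
  [1] −1/12 = -1/12
S = -1/16
C² = P²·S² = 2/7 ; C = -0.534522

−√(2/7) = -0.534522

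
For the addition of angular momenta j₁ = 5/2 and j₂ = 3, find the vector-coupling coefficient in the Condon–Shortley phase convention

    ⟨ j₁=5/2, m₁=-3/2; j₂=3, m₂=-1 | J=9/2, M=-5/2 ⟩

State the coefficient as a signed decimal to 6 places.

√[10·1!4!5!/11! · 1!4!2!4!2!7!] = √(92160/11)
  +(−1)^0/∏(0,1,4,2,0,3)! = 1/288  (running 1/288)
  +(−1)^1/∏(1,0,3,1,1,4)! = -1/144  (running -1/288)
⟨..|..⟩ = √(92160/11)·(-1/288) = -0.317821

−√(10/99) ≈ -0.317821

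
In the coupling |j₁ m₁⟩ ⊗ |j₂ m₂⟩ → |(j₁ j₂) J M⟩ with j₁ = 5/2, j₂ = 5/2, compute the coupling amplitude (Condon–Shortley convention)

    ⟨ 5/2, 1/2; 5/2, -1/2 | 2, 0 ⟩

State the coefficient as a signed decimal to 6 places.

-0.436436

√[5·3!2!2!/8! · 3!2!2!3!2!2!] = √(12/7)
  +(−1)^0/∏(0,3,2,2,0,0)! = 1/24  (running 1/24)
  +(−1)^1/∏(1,2,1,1,1,1)! = -1/2  (running -11/24)
  +(−1)^2/∏(2,1,0,0,2,2)! = 1/8  (running -1/3)
⟨..|..⟩ = √(12/7)·(-1/3) = -0.436436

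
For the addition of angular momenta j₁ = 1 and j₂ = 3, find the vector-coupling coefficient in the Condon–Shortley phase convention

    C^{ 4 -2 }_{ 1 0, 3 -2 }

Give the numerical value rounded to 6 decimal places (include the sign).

√[9·0!2!6!/9! · 1!1!1!5!2!6!] = √(43200/7)
  +(−1)^0/∏(0,0,1,1,1,5)! = 1/120  (running 1/120)
⟨..|..⟩ = √(43200/7)·(1/120) = +0.654654

+√(3/7) ≈ +0.654654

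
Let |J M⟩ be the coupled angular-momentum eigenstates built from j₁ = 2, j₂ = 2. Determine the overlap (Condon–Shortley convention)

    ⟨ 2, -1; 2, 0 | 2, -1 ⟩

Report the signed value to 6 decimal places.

j₁+j₂−J=2  J+j₁−j₂=2  J−j₁+j₂=2  j₁+j₂+J+1=7
(j₁±m₁, j₂±m₂, J±M) = (1,3,2,2,1,3)
P² = 8/7
sum k=1..2:
  [1] −1/2 = -1/2
  [2] +1/4 = 1/4
S = -1/4
C² = P²·S² = 1/14 ; C = -0.267261

-0.267261  (= −√(1/14))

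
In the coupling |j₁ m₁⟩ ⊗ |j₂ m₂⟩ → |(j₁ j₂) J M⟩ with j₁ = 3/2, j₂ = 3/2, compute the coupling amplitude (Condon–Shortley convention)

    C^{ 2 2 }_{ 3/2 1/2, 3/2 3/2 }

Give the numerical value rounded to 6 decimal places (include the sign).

j₁+j₂−J=1  J+j₁−j₂=2  J−j₁+j₂=2  j₁+j₂+J+1=6
(j₁±m₁, j₂±m₂, J±M) = (2,1,3,0,4,0)
P² = 8
sum k=1..1:
  [1] −1/4 = -1/4
S = -1/4
C² = P²·S² = 1/2 ; C = -0.707107

-0.707107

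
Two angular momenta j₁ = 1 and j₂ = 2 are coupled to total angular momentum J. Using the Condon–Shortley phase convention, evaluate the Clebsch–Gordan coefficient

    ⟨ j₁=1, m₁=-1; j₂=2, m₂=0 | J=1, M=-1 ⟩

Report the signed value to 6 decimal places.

+0.316228  (= +√(1/10))

j₁+j₂−J=2  J+j₁−j₂=0  J−j₁+j₂=2  j₁+j₂+J+1=5
(j₁±m₁, j₂±m₂, J±M) = (0,2,2,2,0,2)
P² = 8/5
sum k=2..2:
  [2] +1/4 = 1/4
S = 1/4
C² = P²·S² = 1/10 ; C = +0.316228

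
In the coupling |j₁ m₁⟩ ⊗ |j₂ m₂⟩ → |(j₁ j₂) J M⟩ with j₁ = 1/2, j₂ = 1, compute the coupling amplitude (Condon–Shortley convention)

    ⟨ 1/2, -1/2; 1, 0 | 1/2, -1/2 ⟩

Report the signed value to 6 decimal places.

−√(1/3) ≈ -0.577350

j₁+j₂−J=1  J+j₁−j₂=0  J−j₁+j₂=1  j₁+j₂+J+1=3
(j₁±m₁, j₂±m₂, J±M) = (0,1,1,1,0,1)
P² = 1/3
sum k=1..1:
  [1] −1/1 = -1
S = -1
C² = P²·S² = 1/3 ; C = -0.577350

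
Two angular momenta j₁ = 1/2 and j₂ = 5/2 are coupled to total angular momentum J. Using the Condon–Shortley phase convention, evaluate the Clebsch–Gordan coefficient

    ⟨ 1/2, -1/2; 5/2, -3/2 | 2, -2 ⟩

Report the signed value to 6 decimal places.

j₁+j₂−J=1  J+j₁−j₂=0  J−j₁+j₂=4  j₁+j₂+J+1=6
(j₁±m₁, j₂±m₂, J±M) = (0,1,1,4,0,4)
P² = 96
sum k=1..1:
  [1] −1/24 = -1/24
S = -1/24
C² = P²·S² = 1/6 ; C = -0.408248

−√(1/6) = -0.408248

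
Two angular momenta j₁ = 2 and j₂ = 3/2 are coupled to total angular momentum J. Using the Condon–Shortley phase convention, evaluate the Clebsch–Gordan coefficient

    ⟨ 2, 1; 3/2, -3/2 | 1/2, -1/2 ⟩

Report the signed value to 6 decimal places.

√[2·3!1!0!/5! · 3!1!0!3!0!1!] = √(18/5)
  +(−1)^0/∏(0,3,1,0,0,0)! = 1/6  (running 1/6)
⟨..|..⟩ = √(18/5)·(1/6) = +0.316228

+√(1/10) ≈ +0.316228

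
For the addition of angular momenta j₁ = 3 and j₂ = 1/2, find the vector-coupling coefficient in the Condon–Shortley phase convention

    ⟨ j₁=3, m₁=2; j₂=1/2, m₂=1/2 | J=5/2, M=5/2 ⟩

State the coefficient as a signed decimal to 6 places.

−√(1/7) ≈ -0.377964

j₁+j₂−J=1  J+j₁−j₂=5  J−j₁+j₂=0  j₁+j₂+J+1=7
(j₁±m₁, j₂±m₂, J±M) = (5,1,1,0,5,0)
P² = 14400/7
sum k=1..1:
  [1] −1/120 = -1/120
S = -1/120
C² = P²·S² = 1/7 ; C = -0.377964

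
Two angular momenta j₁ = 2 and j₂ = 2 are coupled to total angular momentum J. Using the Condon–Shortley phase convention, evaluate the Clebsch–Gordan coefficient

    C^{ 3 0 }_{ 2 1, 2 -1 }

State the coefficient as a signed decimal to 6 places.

+0.632456

j₁+j₂−J=1  J+j₁−j₂=3  J−j₁+j₂=3  j₁+j₂+J+1=8
(j₁±m₁, j₂±m₂, J±M) = (3,1,1,3,3,3)
P² = 81/10
sum k=0..1:
  [0] +1/4 = 1/4
  [1] −1/36 = -1/36
S = 2/9
C² = P²·S² = 2/5 ; C = +0.632456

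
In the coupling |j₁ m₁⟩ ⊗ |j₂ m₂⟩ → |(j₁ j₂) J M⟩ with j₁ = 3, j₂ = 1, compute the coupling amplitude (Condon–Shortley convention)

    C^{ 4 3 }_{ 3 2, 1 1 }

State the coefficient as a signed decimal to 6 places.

√[9·0!6!2!/9! · 5!1!2!0!7!1!] = √(43200)
  +(−1)^0/∏(0,0,1,2,5,0)! = 1/240  (running 1/240)
⟨..|..⟩ = √(43200)·(1/240) = +0.866025

+√(3/4) ≈ +0.866025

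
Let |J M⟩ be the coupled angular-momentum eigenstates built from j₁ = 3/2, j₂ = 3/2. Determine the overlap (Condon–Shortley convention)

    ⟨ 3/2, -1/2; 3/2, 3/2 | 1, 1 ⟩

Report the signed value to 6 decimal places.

+√(3/10) ≈ +0.547723

triangle: 2!×1!×1!/5! = 2/120
(j±m)!: 1!×2!×3!×0!×2!×0! = 24
prefactor² = (2J+1)×Δ×N² = 6/5
  k=2: +1/(2!×0!×0!×1!×1!×0!) = 1/2
Σ = 1/2  ⇒  CG² = 6/5×1/2² = 3/10
CG = +√(3/10) = +0.547723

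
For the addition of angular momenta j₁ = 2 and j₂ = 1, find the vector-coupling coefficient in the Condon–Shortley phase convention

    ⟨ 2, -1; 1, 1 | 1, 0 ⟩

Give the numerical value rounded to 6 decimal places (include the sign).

+0.547723  (= +√(3/10))

triangle: 2!·2!·0!/5! = 4/120
(j±m)!: 1!·3!·2!·0!·1!·1! = 12
prefactor² = (2J+1)·Δ·N² = 6/5
  k=2: +1/(2!·0!·1!·0!·1!·0!) = 1/2
Σ = 1/2  ⇒  CG² = 6/5·1/2² = 3/10
CG = +√(3/10) = +0.547723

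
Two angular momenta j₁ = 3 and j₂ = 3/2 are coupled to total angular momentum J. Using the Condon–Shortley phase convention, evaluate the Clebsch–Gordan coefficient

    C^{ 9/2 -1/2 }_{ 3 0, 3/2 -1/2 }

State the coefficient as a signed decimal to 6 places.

+√(10/21) = +0.690066

√[10·0!6!3!/10! · 3!3!1!2!4!5!] = √(17280/7)
  +(−1)^0/∏(0,0,3,1,3,2)! = 1/72  (running 1/72)
⟨..|..⟩ = √(17280/7)·(1/72) = +0.690066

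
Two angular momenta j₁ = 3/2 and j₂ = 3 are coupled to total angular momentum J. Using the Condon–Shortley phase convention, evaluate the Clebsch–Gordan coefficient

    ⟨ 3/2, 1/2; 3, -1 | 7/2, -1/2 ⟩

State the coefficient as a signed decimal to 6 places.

j₁+j₂−J=1  J+j₁−j₂=2  J−j₁+j₂=5  j₁+j₂+J+1=9
(j₁±m₁, j₂±m₂, J±M) = (2,1,2,4,3,4)
P² = 512/7
sum k=0..1:
  [0] +1/12 = 1/12
  [1] −1/48 = -1/48
S = 1/16
C² = P²·S² = 2/7 ; C = +0.534522

+0.534522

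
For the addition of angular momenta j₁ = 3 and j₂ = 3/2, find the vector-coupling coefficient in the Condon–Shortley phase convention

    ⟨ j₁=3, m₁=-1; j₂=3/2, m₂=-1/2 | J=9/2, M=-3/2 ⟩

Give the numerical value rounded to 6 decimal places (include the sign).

+0.731925  (= +√(15/28))

j₁+j₂−J=0  J+j₁−j₂=6  J−j₁+j₂=3  j₁+j₂+J+1=10
(j₁±m₁, j₂±m₂, J±M) = (2,4,1,2,3,6)
P² = 34560/7
sum k=0..0:
  [0] +1/96 = 1/96
S = 1/96
C² = P²·S² = 15/28 ; C = +0.731925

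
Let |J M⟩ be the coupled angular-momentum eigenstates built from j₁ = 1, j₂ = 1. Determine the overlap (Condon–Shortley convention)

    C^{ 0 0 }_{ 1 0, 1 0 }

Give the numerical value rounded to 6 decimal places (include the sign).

−√(1/3) = -0.577350

√[1·2!0!0!/3! · 1!1!1!1!0!0!] = √(1/3)
  +(−1)^1/∏(1,1,0,0,0,0)! = -1  (running -1)
⟨..|..⟩ = √(1/3)·(-1) = -0.577350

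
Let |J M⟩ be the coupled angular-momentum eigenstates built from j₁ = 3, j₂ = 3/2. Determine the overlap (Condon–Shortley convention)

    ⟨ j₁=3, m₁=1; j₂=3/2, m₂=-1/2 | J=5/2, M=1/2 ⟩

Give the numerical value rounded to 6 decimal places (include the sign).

j₁+j₂−J=2  J+j₁−j₂=4  J−j₁+j₂=1  j₁+j₂+J+1=8
(j₁±m₁, j₂±m₂, J±M) = (4,2,1,2,3,2)
P² = 288/35
sum k=0..1:
  [0] +1/8 = 1/8
  [1] −1/6 = -1/6
S = -1/24
C² = P²·S² = 1/70 ; C = -0.119523

-0.119523  (= −√(1/70))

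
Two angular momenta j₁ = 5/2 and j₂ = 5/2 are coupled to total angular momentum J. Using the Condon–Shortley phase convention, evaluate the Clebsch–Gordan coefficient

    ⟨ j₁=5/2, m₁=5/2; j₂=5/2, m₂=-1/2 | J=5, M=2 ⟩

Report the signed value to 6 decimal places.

+√(1/12) = +0.288675

j₁+j₂−J=0  J+j₁−j₂=5  J−j₁+j₂=5  j₁+j₂+J+1=11
(j₁±m₁, j₂±m₂, J±M) = (5,0,2,3,7,3)
P² = 172800
sum k=0..0:
  [0] +1/1440 = 1/1440
S = 1/1440
C² = P²·S² = 1/12 ; C = +0.288675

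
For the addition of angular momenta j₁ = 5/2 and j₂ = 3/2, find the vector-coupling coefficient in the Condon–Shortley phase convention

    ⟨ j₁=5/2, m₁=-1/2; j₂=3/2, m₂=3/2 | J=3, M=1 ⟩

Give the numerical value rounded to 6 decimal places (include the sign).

triangle: 1!×4!×2!/8! = 48/40320
(j±m)!: 2!×3!×3!×0!×4!×2! = 3456
prefactor² = (2J+1)×Δ×N² = 144/5
  k=1: −1/(1!×0!×2!×2!×2!×0!) = -1/8
Σ = -1/8  ⇒  CG² = 144/5×(-1/8)² = 9/20
CG = −√(9/20) = -0.670820

−√(9/20) ≈ -0.670820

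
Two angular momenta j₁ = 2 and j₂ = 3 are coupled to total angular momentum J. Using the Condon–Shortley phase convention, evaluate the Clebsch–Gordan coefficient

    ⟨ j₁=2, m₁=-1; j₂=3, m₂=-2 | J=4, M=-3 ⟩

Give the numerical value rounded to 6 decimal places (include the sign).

+√(1/20) ≈ +0.223607

j₁+j₂−J=1  J+j₁−j₂=3  J−j₁+j₂=5  j₁+j₂+J+1=10
(j₁±m₁, j₂±m₂, J±M) = (1,3,1,5,1,7)
P² = 6480
sum k=0..1:
  [0] +1/144 = 1/144
  [1] −1/240 = -1/240
S = 1/360
C² = P²·S² = 1/20 ; C = +0.223607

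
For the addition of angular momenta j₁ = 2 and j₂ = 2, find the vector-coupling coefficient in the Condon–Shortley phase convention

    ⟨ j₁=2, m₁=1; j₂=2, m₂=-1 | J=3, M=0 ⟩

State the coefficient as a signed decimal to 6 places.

+√(2/5) ≈ +0.632456

j₁+j₂−J=1  J+j₁−j₂=3  J−j₁+j₂=3  j₁+j₂+J+1=8
(j₁±m₁, j₂±m₂, J±M) = (3,1,1,3,3,3)
P² = 81/10
sum k=0..1:
  [0] +1/4 = 1/4
  [1] −1/36 = -1/36
S = 2/9
C² = P²·S² = 2/5 ; C = +0.632456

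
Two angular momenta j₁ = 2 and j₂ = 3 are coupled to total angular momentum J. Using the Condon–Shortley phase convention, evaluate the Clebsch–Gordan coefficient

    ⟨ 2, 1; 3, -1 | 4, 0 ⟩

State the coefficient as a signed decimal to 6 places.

j₁+j₂−J=1  J+j₁−j₂=3  J−j₁+j₂=5  j₁+j₂+J+1=10
(j₁±m₁, j₂±m₂, J±M) = (3,1,2,4,4,4)
P² = 10368/35
sum k=0..1:
  [0] +1/24 = 1/24
  [1] −1/144 = -1/144
S = 5/144
C² = P²·S² = 5/14 ; C = +0.597614

+√(5/14) ≈ +0.597614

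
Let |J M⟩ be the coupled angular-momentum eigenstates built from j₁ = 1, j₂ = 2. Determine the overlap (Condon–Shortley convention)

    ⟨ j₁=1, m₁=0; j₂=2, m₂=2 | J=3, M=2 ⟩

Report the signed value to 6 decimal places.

+√(1/3) = +0.577350

√[7·0!2!4!/7! · 1!1!4!0!5!1!] = √(192)
  +(−1)^0/∏(0,0,1,4,1,0)! = 1/24  (running 1/24)
⟨..|..⟩ = √(192)·(1/24) = +0.577350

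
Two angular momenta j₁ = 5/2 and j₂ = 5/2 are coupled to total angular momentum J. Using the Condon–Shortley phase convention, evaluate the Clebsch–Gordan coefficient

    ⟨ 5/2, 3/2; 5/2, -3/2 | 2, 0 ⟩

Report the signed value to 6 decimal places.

+√(1/84) ≈ +0.109109

triangle: 3!·2!·2!/8! = 24/40320
(j±m)!: 4!·1!·1!·4!·2!·2! = 2304
prefactor² = (2J+1)·Δ·N² = 48/7
  k=0: +1/(0!·3!·1!·1!·1!·1!) = 1/6
  k=1: −1/(1!·2!·0!·0!·2!·2!) = -1/8
Σ = 1/24  ⇒  CG² = 48/7·1/24² = 1/84
CG = +√(1/84) = +0.109109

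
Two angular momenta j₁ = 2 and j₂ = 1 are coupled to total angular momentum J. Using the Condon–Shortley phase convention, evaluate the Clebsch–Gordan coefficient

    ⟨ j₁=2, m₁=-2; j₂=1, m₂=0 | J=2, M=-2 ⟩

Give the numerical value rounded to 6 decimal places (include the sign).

j₁+j₂−J=1  J+j₁−j₂=3  J−j₁+j₂=1  j₁+j₂+J+1=6
(j₁±m₁, j₂±m₂, J±M) = (0,4,1,1,0,4)
P² = 24
sum k=1..1:
  [1] −1/6 = -1/6
S = -1/6
C² = P²·S² = 2/3 ; C = -0.816497

-0.816497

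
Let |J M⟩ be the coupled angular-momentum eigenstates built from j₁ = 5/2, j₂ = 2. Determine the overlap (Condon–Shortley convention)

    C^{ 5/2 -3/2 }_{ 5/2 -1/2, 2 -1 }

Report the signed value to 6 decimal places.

triangle: 2!·3!·2!/8! = 24/40320
(j±m)!: 2!·3!·1!·3!·1!·4! = 1728
prefactor² = (2J+1)·Δ·N² = 216/35
  k=0: +1/(0!·2!·3!·1!·0!·1!) = 1/12
  k=1: −1/(1!·1!·2!·0!·1!·2!) = -1/4
Σ = -1/6  ⇒  CG² = 216/35·(-1/6)² = 6/35
CG = −√(6/35) = -0.414039

−√(6/35) = -0.414039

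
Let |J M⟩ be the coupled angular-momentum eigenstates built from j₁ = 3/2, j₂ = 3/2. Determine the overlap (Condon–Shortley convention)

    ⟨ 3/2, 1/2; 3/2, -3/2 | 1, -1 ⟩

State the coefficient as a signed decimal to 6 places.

+√(3/10) = +0.547723

j₁+j₂−J=2  J+j₁−j₂=1  J−j₁+j₂=1  j₁+j₂+J+1=5
(j₁±m₁, j₂±m₂, J±M) = (2,1,0,3,0,2)
P² = 6/5
sum k=0..0:
  [0] +1/2 = 1/2
S = 1/2
C² = P²·S² = 3/10 ; C = +0.547723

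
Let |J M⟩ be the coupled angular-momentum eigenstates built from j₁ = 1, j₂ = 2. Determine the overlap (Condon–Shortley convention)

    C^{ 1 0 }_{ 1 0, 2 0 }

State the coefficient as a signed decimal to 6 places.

−√(2/5) ≈ -0.632456

triangle: 2!×0!×2!/5! = 4/120
(j±m)!: 1!×1!×2!×2!×1!×1! = 4
prefactor² = (2J+1)×Δ×N² = 2/5
  k=1: −1/(1!×1!×0!×1!×0!×1!) = -1
Σ = -1  ⇒  CG² = 2/5×(-1)² = 2/5
CG = −√(2/5) = -0.632456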